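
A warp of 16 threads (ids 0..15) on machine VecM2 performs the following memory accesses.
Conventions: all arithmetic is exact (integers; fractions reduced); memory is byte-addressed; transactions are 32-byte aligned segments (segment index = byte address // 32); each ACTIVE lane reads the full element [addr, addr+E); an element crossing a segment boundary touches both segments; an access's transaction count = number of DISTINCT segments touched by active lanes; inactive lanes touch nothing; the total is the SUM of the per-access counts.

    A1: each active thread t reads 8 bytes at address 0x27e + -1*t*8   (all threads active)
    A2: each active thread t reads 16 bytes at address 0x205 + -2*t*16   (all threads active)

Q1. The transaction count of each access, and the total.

A1: 5 transactions
A2: 16 transactions

Answer: 5,16; total 21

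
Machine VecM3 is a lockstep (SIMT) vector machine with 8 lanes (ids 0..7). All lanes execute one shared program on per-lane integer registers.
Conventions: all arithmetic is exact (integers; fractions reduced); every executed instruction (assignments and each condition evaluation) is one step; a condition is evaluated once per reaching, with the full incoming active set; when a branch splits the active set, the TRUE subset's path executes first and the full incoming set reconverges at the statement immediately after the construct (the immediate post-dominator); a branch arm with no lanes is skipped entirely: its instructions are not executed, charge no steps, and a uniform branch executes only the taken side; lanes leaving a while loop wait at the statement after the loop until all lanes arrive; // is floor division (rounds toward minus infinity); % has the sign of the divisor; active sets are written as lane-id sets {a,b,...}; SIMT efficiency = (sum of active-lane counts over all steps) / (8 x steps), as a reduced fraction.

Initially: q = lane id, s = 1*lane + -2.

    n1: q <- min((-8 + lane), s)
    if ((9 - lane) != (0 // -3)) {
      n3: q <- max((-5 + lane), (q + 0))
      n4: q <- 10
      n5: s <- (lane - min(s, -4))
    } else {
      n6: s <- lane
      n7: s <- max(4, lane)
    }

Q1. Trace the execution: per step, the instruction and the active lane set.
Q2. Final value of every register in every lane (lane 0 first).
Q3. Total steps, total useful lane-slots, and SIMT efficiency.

step 0: q <- min((-8 + lane), s)     {0,1,2,3,4,5,6,7}
step 1: eval ((9 - lane) != (0 // -3)) {0,1,2,3,4,5,6,7}
step 2: q <- max((-5 + lane), (q + 0)) {0,1,2,3,4,5,6,7}
step 3: q <- 10                      {0,1,2,3,4,5,6,7}
step 4: s <- (lane - min(s, -4))     {0,1,2,3,4,5,6,7}

Answer: 5 steps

q: 10,10,10,10,10,10,10,10
s: 4,5,6,7,8,9,10,11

steps = 5; useful = 40; efficiency = 40/40 = 1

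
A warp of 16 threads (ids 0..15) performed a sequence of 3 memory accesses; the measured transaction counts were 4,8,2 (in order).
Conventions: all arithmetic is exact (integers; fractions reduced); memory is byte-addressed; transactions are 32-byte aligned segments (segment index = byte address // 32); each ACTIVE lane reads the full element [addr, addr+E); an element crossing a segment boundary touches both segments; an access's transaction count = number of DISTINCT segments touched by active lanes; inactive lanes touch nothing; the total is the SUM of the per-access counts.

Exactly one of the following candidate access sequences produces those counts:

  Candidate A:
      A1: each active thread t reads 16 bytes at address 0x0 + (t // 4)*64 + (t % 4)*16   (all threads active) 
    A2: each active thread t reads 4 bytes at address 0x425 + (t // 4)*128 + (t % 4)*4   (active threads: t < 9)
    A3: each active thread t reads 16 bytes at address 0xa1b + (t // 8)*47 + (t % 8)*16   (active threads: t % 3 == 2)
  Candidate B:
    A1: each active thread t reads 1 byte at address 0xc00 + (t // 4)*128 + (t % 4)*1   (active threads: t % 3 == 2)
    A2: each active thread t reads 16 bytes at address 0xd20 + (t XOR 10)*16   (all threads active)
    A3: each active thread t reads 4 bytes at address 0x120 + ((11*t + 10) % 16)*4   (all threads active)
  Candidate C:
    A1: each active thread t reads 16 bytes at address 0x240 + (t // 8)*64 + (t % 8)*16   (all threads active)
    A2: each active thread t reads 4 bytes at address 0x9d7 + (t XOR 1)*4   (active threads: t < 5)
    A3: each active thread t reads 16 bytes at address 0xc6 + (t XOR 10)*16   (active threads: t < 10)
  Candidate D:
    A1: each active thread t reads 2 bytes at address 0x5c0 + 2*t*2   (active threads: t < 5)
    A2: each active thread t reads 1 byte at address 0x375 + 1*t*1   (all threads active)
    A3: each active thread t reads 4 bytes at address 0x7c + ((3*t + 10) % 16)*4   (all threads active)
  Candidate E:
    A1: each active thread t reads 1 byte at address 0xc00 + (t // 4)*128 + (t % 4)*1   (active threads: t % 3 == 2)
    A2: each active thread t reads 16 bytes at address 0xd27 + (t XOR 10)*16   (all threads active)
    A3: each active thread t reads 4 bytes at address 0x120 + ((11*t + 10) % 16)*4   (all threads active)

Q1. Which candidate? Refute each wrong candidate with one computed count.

A: A1 gives 8 transactions, not 4
C: A1 gives 6 transactions, not 4
D: A1 gives 1 transaction, not 4
E: A2 gives 9 transactions, not 8
B: all counts match (4,8,2)

Answer: B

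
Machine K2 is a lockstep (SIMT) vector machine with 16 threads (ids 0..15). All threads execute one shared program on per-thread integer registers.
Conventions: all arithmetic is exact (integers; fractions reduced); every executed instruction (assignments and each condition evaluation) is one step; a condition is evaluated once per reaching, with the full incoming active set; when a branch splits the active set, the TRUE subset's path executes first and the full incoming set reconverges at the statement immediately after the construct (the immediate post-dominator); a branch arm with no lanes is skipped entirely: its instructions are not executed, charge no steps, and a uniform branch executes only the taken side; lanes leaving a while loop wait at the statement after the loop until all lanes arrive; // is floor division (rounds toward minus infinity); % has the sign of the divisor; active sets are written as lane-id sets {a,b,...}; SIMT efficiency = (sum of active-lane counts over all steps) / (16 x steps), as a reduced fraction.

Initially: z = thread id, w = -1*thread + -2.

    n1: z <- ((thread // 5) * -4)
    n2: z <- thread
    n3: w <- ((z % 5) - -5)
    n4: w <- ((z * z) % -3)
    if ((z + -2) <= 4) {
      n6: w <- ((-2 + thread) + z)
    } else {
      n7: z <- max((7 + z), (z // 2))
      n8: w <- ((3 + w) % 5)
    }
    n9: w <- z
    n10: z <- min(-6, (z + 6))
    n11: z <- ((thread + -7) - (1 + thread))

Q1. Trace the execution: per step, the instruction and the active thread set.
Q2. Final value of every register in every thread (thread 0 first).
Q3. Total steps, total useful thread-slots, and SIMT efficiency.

step 0: z <- ((thread // 5) * -4)    {0,1,2,3,4,5,6,7,8,9,10,11,12,13,14,15}
step 1: z <- thread                  {0,1,2,3,4,5,6,7,8,9,10,11,12,13,14,15}
step 2: w <- ((z % 5) - -5)          {0,1,2,3,4,5,6,7,8,9,10,11,12,13,14,15}
step 3: w <- ((z * z) % -3)          {0,1,2,3,4,5,6,7,8,9,10,11,12,13,14,15}
step 4: eval ((z + -2) <= 4)         {0,1,2,3,4,5,6,7,8,9,10,11,12,13,14,15}
step 5: w <- ((-2 + thread) + z)     {0,1,2,3,4,5,6}
step 6: z <- max((7 + z), (z // 2))  {7,8,9,10,11,12,13,14,15}
step 7: w <- ((3 + w) % 5)           {7,8,9,10,11,12,13,14,15}
step 8: w <- z                       {0,1,2,3,4,5,6,7,8,9,10,11,12,13,14,15}
step 9: z <- min(-6, (z + 6))        {0,1,2,3,4,5,6,7,8,9,10,11,12,13,14,15}
step 10: z <- ((thread + -7) - (1 + thread)) {0,1,2,3,4,5,6,7,8,9,10,11,12,13,14,15}

Answer: 11 steps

z: -8,-8,-8,-8,-8,-8,-8,-8,-8,-8,-8,-8,-8,-8,-8,-8
w: 0,1,2,3,4,5,6,14,15,16,17,18,19,20,21,22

steps = 11; useful = 153; efficiency = 153/176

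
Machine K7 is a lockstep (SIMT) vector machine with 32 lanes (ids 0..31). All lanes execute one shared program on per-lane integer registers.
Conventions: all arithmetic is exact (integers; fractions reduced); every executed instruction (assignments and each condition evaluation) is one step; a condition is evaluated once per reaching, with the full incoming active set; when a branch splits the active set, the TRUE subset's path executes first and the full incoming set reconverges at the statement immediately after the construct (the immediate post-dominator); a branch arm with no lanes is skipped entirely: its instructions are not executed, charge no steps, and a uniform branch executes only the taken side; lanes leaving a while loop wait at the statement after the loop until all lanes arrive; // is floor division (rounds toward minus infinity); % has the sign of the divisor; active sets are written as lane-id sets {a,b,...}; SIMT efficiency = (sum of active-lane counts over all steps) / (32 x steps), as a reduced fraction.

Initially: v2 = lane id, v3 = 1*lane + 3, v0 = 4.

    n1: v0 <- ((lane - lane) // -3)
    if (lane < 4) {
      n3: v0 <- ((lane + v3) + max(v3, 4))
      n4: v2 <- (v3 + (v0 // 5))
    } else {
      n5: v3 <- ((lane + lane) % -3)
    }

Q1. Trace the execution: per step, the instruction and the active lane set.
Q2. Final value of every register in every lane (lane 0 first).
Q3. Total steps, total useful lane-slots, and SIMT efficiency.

step 0: v0 <- ((lane - lane) // -3)  {0,1,2,3,4,5,6,7,8,9,10,11,12,13,14,15,16,17,18,19,20,21,22,23,24,25,26,27,28,29,30,31}
step 1: eval (lane < 4)              {0,1,2,3,4,5,6,7,8,9,10,11,12,13,14,15,16,17,18,19,20,21,22,23,24,25,26,27,28,29,30,31}
step 2: v0 <- ((lane + v3) + max(v3, 4)) {0,1,2,3}
step 3: v2 <- (v3 + (v0 // 5))       {0,1,2,3}
step 4: v3 <- ((lane + lane) % -3)   {4,5,6,7,8,9,10,11,12,13,14,15,16,17,18,19,20,21,22,23,24,25,26,27,28,29,30,31}

Answer: 5 steps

v2: 4,5,7,9,4,5,6,7,8,9,10,11,12,13,14,15,16,17,18,19,20,21,22,23,24,25,26,27,28,29,30,31
v3: 3,4,5,6,-1,-2,0,-1,-2,0,-1,-2,0,-1,-2,0,-1,-2,0,-1,-2,0,-1,-2,0,-1,-2,0,-1,-2,0,-1
v0: 7,9,12,15,0,0,0,0,0,0,0,0,0,0,0,0,0,0,0,0,0,0,0,0,0,0,0,0,0,0,0,0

steps = 5; useful = 100; efficiency = 100/160 = 5/8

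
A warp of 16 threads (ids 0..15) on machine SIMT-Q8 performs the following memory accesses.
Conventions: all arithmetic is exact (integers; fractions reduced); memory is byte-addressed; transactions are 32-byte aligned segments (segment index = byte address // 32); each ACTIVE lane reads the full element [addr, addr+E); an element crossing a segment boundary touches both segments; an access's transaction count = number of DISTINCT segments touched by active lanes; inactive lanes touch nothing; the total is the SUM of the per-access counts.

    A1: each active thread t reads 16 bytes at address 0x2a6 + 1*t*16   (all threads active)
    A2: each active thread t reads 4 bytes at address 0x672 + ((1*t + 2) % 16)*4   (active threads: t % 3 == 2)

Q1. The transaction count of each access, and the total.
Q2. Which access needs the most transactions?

A1: 9 transactions
A2: 3 transactions

Answer: 9,3; total 12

Answer: A1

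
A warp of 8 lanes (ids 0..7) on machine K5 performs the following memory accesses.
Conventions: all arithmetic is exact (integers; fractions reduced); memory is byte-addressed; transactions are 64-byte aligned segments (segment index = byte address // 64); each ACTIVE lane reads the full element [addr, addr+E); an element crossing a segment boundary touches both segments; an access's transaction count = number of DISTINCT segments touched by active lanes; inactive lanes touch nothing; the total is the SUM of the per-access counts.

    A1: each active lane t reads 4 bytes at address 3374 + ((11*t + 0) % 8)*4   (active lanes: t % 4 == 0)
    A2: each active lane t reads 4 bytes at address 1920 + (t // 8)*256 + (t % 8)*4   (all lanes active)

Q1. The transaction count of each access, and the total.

A1: 2 transactions
A2: 1 transaction

Answer: 2,1; total 3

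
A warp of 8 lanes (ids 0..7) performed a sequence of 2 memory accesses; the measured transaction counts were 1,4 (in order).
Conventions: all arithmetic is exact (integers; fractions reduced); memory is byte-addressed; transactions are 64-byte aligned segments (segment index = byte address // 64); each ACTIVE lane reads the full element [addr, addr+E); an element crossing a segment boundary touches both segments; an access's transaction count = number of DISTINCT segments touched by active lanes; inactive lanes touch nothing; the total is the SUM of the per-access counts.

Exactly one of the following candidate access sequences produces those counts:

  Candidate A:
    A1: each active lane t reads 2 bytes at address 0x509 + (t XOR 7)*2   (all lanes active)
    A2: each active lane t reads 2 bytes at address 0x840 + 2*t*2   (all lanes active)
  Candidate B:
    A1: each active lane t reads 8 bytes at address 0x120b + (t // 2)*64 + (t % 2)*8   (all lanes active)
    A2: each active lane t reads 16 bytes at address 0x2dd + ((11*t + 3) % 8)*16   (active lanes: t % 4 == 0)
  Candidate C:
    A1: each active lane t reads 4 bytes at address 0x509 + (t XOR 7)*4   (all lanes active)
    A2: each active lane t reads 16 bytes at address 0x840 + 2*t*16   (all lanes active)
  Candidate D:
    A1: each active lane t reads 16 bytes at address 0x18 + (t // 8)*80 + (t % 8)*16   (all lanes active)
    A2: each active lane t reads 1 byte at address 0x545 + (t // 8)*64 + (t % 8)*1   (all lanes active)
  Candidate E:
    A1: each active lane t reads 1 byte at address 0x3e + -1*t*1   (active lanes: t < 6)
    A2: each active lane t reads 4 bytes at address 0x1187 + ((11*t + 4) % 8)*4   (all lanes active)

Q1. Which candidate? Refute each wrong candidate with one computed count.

A: A2 gives 1 transaction, not 4
B: A1 gives 4 transactions, not 1
D: A1 gives 3 transactions, not 1
E: A2 gives 1 transaction, not 4
C: all counts match (1,4)

Answer: C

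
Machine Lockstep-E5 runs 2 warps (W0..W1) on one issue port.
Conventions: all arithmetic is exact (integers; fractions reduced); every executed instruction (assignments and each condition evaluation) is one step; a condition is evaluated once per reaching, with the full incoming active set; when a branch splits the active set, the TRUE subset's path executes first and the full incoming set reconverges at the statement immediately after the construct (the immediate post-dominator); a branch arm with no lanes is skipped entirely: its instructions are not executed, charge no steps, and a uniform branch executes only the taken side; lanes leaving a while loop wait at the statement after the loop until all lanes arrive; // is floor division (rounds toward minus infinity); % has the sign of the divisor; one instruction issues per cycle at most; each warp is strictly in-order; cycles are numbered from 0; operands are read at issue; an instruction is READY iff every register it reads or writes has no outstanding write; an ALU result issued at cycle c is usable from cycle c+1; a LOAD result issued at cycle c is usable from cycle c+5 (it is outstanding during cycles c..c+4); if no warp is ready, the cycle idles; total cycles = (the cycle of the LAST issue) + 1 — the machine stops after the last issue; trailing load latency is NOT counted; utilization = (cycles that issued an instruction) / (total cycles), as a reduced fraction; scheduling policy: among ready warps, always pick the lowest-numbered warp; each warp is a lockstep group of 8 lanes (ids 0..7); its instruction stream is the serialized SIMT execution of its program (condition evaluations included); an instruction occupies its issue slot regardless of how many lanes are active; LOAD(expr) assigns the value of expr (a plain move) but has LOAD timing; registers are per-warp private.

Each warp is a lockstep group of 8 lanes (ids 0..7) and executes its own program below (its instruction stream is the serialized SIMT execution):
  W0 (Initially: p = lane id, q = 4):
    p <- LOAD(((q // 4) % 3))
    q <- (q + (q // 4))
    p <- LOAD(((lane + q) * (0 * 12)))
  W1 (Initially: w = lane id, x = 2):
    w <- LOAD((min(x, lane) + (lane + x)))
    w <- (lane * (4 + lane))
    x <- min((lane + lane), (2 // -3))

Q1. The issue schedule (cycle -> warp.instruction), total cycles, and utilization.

cycle 0: W0.I0
cycle 1: W0.I1
cycle 2: W1.I0
cycle 3: idle
cycle 4: idle
cycle 5: W0.I2
cycle 6: idle
cycle 7: W1.I1
cycle 8: W1.I2

Answer: 9 cycles, utilization 2/3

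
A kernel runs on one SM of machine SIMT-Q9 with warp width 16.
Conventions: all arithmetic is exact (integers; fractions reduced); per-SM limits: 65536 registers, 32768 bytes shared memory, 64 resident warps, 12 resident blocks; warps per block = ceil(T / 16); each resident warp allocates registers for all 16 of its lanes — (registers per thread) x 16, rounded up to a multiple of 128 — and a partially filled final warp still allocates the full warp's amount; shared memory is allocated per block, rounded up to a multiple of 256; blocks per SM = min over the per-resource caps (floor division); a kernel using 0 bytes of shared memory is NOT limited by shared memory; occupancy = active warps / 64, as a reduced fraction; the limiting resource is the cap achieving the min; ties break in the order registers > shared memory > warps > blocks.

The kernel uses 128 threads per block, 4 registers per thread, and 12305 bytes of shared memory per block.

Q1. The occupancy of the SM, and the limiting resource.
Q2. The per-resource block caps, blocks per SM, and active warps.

Answer: occupancy 1/4, limited by shared memory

registers: 64 blocks
shared memory: 2 blocks
warps: 8 blocks
blocks: 12 blocks

Answer: 2 blocks, 16 active warps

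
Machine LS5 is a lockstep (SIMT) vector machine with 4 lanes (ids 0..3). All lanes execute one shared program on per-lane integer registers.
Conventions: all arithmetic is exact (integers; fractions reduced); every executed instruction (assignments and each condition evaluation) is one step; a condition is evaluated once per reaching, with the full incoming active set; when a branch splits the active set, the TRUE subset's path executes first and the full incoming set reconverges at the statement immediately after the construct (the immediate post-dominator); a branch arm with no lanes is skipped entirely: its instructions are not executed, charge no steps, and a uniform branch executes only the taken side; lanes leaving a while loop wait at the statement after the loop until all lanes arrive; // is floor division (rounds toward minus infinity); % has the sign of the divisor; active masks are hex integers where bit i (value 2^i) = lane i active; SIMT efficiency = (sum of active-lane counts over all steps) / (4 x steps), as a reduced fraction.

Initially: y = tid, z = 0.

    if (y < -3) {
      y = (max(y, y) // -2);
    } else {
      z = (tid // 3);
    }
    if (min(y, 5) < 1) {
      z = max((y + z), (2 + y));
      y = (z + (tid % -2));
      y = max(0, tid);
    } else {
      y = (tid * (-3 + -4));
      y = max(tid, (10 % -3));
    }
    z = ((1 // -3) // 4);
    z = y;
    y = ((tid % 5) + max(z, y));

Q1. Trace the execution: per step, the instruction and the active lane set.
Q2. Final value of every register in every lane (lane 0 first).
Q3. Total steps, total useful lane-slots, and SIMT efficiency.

step 0: eval (y < -3)                0xf
step 1: z <- (tid // 3)              0xf
step 2: eval (min(y, 5) < 1)         0xf
step 3: z <- max((y + z), (2 + y))   0x1
step 4: y <- (z + (tid % -2))        0x1
step 5: y <- max(0, tid)             0x1
step 6: y <- (tid * (-3 + -4))       0xe
step 7: y <- max(tid, (10 % -3))     0xe
step 8: z <- ((1 // -3) // 4)        0xf
step 9: z <- y                       0xf
step 10: y <- ((tid % 5) + max(z, y)) 0xf

Answer: 11 steps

y: 0,2,4,6
z: 0,1,2,3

steps = 11; useful = 33; efficiency = 33/44 = 3/4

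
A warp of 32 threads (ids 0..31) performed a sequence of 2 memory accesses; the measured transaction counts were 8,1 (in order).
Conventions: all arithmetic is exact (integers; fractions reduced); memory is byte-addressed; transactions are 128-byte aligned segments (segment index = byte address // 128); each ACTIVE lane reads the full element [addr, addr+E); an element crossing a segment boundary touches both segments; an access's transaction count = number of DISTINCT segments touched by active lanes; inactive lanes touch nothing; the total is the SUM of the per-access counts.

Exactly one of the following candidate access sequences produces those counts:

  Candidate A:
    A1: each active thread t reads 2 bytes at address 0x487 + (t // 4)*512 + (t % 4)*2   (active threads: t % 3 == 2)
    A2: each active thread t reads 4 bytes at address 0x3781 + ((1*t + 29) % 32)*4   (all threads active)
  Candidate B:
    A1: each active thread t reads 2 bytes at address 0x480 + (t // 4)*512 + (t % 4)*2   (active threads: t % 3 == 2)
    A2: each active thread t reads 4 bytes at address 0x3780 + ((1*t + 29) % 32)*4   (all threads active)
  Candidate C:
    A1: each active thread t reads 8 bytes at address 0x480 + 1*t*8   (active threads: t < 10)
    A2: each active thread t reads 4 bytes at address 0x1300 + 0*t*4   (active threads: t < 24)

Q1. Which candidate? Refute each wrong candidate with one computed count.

A: A2 gives 2 transactions, not 1
C: A1 gives 1 transaction, not 8
B: all counts match (8,1)

Answer: B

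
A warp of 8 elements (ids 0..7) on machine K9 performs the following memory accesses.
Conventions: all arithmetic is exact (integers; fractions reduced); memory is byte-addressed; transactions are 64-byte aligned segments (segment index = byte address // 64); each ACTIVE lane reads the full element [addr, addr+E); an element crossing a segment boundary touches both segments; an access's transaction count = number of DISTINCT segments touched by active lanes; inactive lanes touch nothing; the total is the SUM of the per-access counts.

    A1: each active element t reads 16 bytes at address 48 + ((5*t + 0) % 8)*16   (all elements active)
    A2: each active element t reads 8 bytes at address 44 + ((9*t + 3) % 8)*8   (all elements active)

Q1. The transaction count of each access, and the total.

A1: 3 transactions
A2: 2 transactions

Answer: 3,2; total 5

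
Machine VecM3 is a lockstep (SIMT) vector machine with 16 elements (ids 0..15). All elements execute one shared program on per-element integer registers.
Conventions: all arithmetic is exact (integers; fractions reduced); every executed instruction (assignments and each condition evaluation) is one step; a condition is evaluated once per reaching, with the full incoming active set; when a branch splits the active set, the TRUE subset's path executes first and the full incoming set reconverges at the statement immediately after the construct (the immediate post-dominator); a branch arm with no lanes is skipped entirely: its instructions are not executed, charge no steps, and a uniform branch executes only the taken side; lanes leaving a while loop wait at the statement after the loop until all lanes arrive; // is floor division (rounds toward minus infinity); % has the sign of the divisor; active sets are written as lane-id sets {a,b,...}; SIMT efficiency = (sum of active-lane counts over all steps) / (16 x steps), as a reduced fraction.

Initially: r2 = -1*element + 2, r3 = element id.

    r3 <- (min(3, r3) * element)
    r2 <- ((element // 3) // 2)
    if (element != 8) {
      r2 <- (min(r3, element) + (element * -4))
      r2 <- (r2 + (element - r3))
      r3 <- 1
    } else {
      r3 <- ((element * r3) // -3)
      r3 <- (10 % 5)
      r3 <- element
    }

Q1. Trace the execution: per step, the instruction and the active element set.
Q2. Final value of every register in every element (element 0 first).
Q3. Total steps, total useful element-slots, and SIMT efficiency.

step 0: r3 <- (min(3, r3) * element) {0,1,2,3,4,5,6,7,8,9,10,11,12,13,14,15}
step 1: r2 <- ((element // 3) // 2)  {0,1,2,3,4,5,6,7,8,9,10,11,12,13,14,15}
step 2: eval (element != 8)          {0,1,2,3,4,5,6,7,8,9,10,11,12,13,14,15}
step 3: r2 <- (min(r3, element) + (element * -4)) {0,1,2,3,4,5,6,7,9,10,11,12,13,14,15}
step 4: r2 <- (r2 + (element - r3))  {0,1,2,3,4,5,6,7,9,10,11,12,13,14,15}
step 5: r3 <- 1                      {0,1,2,3,4,5,6,7,9,10,11,12,13,14,15}
step 6: r3 <- ((element * r3) // -3) {8}
step 7: r3 <- (10 % 5)               {8}
step 8: r3 <- element                {8}

Answer: 9 steps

r2: 0,-3,-8,-15,-20,-25,-30,-35,1,-45,-50,-55,-60,-65,-70,-75
r3: 1,1,1,1,1,1,1,1,8,1,1,1,1,1,1,1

steps = 9; useful = 96; efficiency = 96/144 = 2/3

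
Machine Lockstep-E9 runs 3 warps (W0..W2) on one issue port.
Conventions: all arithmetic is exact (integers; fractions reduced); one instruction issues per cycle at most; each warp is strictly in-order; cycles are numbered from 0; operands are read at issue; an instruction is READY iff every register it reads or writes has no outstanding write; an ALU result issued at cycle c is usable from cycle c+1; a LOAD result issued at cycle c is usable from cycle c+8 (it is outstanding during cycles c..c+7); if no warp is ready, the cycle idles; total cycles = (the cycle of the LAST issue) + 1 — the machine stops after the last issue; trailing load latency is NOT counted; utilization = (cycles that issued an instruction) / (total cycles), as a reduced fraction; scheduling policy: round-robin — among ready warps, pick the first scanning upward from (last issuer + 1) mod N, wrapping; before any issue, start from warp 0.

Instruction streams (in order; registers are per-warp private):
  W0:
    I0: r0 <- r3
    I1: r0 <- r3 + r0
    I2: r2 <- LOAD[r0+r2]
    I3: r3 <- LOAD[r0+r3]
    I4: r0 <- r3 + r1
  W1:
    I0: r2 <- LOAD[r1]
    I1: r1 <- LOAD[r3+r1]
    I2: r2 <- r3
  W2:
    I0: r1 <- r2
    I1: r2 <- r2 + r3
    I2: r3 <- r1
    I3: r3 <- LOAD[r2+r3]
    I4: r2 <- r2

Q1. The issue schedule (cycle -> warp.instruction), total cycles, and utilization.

cycle 0: W0.I0
cycle 1: W1.I0
cycle 2: W2.I0
cycle 3: W0.I1
cycle 4: W1.I1
cycle 5: W2.I1
cycle 6: W0.I2
cycle 7: W2.I2
cycle 8: W0.I3
cycle 9: W1.I2
cycle 10: W2.I3
cycle 11: W2.I4
cycle 12: idle
cycle 13: idle
cycle 14: idle
cycle 15: idle
cycle 16: W0.I4

Answer: 17 cycles, utilization 13/17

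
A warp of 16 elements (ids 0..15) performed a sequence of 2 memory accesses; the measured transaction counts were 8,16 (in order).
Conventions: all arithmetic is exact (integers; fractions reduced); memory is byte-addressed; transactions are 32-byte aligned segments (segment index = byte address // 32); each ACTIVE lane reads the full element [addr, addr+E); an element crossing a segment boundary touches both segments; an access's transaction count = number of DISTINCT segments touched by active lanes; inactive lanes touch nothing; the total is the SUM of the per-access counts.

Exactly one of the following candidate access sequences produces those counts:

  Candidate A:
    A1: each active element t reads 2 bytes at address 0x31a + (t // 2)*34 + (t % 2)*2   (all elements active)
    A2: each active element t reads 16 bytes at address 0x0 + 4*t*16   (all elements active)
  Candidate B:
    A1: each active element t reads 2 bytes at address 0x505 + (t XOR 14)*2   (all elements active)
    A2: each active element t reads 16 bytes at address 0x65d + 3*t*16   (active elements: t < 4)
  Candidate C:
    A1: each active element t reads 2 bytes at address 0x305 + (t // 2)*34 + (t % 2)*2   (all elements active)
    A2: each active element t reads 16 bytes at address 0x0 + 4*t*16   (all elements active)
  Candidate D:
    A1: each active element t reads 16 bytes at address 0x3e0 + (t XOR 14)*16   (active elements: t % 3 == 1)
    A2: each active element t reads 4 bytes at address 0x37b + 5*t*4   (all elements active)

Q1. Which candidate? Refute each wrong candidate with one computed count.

A: A1 gives 9 transactions, not 8
B: A1 gives 2 transactions, not 8
D: A1 gives 5 transactions, not 8
C: all counts match (8,16)

Answer: C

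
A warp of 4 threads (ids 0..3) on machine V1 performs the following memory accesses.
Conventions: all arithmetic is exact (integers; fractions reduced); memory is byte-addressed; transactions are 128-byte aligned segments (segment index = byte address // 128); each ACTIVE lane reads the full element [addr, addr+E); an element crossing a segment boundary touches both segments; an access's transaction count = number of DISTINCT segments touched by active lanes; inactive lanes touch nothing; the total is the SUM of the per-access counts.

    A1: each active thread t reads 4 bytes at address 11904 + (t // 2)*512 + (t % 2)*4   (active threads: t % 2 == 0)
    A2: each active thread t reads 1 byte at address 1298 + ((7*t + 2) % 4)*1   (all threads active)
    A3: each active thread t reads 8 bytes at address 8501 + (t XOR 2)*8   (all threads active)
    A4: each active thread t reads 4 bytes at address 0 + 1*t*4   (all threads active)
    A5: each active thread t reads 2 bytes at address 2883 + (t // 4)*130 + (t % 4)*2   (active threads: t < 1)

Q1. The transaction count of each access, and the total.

A1: 2 transactions
A2: 1 transaction
A3: 1 transaction
A4: 1 transaction
A5: 1 transaction

Answer: 2,1,1,1,1; total 6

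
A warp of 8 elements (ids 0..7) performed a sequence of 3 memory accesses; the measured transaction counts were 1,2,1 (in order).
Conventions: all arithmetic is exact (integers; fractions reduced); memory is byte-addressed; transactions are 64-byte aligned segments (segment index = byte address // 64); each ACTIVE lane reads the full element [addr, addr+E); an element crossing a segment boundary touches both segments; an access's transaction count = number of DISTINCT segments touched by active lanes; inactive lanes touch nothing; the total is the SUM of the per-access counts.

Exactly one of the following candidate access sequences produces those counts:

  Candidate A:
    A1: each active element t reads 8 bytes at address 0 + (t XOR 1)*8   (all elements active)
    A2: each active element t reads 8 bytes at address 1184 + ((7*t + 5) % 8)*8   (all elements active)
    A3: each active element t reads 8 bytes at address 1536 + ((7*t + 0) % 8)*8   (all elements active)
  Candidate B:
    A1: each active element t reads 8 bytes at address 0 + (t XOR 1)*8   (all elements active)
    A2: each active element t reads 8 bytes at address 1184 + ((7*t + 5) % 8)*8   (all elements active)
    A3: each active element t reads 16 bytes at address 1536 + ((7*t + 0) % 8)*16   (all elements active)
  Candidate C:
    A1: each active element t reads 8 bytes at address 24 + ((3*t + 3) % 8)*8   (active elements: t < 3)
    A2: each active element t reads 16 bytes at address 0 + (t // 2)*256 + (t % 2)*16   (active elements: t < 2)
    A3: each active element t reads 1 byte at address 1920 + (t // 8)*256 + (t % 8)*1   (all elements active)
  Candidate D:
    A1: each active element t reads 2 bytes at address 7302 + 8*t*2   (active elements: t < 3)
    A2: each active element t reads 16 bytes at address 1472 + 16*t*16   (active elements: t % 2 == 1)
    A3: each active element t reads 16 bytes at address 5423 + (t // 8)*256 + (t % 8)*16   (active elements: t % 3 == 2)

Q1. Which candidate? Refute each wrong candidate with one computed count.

B: A3 gives 2 transactions, not 1
C: A1 gives 2 transactions, not 1
D: A2 gives 4 transactions, not 2
A: all counts match (1,2,1)

Answer: A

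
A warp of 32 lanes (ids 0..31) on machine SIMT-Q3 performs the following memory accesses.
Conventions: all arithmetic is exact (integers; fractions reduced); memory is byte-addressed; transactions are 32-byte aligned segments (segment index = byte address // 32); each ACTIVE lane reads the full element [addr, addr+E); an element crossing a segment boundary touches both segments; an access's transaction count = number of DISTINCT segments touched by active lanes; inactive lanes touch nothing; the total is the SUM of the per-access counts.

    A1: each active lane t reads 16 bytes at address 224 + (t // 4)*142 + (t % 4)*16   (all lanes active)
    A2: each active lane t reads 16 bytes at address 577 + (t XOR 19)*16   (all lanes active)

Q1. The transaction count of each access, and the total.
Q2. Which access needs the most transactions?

A1: 23 transactions
A2: 17 transactions

Answer: 23,17; total 40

Answer: A1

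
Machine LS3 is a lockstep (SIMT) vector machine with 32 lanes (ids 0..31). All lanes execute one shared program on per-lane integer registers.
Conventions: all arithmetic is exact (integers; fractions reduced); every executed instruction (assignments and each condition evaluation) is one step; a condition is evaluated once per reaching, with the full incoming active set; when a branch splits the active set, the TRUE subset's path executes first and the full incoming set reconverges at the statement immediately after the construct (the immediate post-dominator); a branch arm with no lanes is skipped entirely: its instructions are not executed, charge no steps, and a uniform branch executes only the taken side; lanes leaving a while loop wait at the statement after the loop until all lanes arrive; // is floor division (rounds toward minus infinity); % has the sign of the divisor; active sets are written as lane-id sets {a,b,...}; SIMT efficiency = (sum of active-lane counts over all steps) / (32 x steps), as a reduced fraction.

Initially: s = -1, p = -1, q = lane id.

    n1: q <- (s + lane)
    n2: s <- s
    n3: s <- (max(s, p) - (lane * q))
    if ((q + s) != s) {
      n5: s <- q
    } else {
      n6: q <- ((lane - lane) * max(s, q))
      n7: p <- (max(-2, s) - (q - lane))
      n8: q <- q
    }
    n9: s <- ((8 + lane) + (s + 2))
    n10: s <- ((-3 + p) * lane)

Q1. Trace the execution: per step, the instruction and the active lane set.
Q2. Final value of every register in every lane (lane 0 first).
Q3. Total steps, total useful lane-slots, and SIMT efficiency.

step 0: q <- (s + lane)              {0,1,2,3,4,5,6,7,8,9,10,11,12,13,14,15,16,17,18,19,20,21,22,23,24,25,26,27,28,29,30,31}
step 1: s <- s                       {0,1,2,3,4,5,6,7,8,9,10,11,12,13,14,15,16,17,18,19,20,21,22,23,24,25,26,27,28,29,30,31}
step 2: s <- (max(s, p) - (lane * q)) {0,1,2,3,4,5,6,7,8,9,10,11,12,13,14,15,16,17,18,19,20,21,22,23,24,25,26,27,28,29,30,31}
step 3: eval ((q + s) != s)          {0,1,2,3,4,5,6,7,8,9,10,11,12,13,14,15,16,17,18,19,20,21,22,23,24,25,26,27,28,29,30,31}
step 4: s <- q                       {0,2,3,4,5,6,7,8,9,10,11,12,13,14,15,16,17,18,19,20,21,22,23,24,25,26,27,28,29,30,31}
step 5: q <- ((lane - lane) * max(s, q)) {1}
step 6: p <- (max(-2, s) - (q - lane)) {1}
step 7: q <- q                       {1}
step 8: s <- ((8 + lane) + (s + 2))  {0,1,2,3,4,5,6,7,8,9,10,11,12,13,14,15,16,17,18,19,20,21,22,23,24,25,26,27,28,29,30,31}
step 9: s <- ((-3 + p) * lane)       {0,1,2,3,4,5,6,7,8,9,10,11,12,13,14,15,16,17,18,19,20,21,22,23,24,25,26,27,28,29,30,31}

Answer: 10 steps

s: 0,-3,-8,-12,-16,-20,-24,-28,-32,-36,-40,-44,-48,-52,-56,-60,-64,-68,-72,-76,-80,-84,-88,-92,-96,-100,-104,-108,-112,-116,-120,-124
p: -1,0,-1,-1,-1,-1,-1,-1,-1,-1,-1,-1,-1,-1,-1,-1,-1,-1,-1,-1,-1,-1,-1,-1,-1,-1,-1,-1,-1,-1,-1,-1
q: -1,0,1,2,3,4,5,6,7,8,9,10,11,12,13,14,15,16,17,18,19,20,21,22,23,24,25,26,27,28,29,30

steps = 10; useful = 226; efficiency = 226/320 = 113/160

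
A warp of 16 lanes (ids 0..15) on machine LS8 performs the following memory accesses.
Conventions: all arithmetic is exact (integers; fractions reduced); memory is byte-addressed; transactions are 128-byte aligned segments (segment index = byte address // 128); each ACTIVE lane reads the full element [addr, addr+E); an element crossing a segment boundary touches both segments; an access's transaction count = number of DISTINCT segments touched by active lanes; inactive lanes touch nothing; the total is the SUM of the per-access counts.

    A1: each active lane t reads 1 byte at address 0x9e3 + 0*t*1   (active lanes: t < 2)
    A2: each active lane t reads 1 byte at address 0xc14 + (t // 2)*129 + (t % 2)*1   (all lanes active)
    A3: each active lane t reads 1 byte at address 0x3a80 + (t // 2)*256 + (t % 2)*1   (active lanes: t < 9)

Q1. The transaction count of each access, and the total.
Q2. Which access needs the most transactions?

A1: 1 transaction
A2: 8 transactions
A3: 5 transactions

Answer: 1,8,5; total 14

Answer: A2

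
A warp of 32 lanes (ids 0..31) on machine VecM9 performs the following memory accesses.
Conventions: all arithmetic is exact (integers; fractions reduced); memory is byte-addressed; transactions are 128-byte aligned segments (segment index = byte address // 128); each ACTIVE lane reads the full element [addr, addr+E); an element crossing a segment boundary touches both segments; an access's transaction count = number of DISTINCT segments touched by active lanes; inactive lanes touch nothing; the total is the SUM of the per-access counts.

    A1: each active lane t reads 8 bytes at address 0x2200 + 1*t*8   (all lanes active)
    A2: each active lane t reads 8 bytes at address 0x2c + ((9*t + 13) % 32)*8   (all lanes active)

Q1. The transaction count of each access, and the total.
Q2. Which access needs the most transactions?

A1: 2 transactions
A2: 3 transactions

Answer: 2,3; total 5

Answer: A2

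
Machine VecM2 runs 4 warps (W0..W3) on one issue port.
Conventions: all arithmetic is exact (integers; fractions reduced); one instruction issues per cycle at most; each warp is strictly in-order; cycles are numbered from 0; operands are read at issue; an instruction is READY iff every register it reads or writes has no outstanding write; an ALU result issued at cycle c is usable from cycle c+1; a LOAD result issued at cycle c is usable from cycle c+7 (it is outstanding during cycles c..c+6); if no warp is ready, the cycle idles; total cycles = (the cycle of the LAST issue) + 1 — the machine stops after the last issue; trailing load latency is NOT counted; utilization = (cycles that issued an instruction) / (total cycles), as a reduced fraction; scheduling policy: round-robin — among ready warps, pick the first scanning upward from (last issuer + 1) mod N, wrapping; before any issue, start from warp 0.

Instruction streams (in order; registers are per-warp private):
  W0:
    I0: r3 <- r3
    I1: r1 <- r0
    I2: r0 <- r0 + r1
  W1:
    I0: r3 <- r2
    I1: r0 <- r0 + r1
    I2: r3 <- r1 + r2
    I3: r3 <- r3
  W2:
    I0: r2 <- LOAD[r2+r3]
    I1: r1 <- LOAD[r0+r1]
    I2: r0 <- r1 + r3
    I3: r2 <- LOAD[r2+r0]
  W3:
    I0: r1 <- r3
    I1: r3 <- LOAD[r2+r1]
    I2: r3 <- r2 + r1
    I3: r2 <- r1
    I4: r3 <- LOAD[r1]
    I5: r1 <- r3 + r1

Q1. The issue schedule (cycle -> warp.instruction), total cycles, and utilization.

cycle 0: W0.I0
cycle 1: W1.I0
cycle 2: W2.I0
cycle 3: W3.I0
cycle 4: W0.I1
cycle 5: W1.I1
cycle 6: W2.I1
cycle 7: W3.I1
cycle 8: W0.I2
cycle 9: W1.I2
cycle 10: W1.I3
cycle 11: idle
cycle 12: idle
cycle 13: W2.I2
cycle 14: W3.I2
cycle 15: W2.I3
cycle 16: W3.I3
cycle 17: W3.I4
cycle 18: idle
cycle 19: idle
cycle 20: idle
cycle 21: idle
cycle 22: idle
cycle 23: idle
cycle 24: W3.I5

Answer: 25 cycles, utilization 17/25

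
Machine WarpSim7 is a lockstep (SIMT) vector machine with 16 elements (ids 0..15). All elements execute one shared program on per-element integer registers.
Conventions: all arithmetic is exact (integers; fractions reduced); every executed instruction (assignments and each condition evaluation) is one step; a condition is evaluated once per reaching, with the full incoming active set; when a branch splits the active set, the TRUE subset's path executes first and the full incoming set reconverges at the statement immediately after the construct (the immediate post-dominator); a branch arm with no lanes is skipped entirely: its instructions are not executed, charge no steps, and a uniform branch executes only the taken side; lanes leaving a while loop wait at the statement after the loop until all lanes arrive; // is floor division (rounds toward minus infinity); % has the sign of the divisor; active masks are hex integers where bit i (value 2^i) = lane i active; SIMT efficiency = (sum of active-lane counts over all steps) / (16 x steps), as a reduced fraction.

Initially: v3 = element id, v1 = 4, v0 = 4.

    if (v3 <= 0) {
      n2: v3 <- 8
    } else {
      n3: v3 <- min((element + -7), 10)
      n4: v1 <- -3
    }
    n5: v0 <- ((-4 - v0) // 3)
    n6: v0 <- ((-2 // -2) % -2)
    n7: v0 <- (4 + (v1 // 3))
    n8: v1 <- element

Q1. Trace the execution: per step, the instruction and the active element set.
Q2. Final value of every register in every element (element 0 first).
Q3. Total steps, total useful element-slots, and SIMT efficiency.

step 0: eval (v3 <= 0)               0xffff
step 1: v3 <- 8                      0x0001
step 2: v3 <- min((element + -7), 10) 0xfffe
step 3: v1 <- -3                     0xfffe
step 4: v0 <- ((-4 - v0) // 3)       0xffff
step 5: v0 <- ((-2 // -2) % -2)      0xffff
step 6: v0 <- (4 + (v1 // 3))        0xffff
step 7: v1 <- element                0xffff

Answer: 8 steps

v3: 8,-6,-5,-4,-3,-2,-1,0,1,2,3,4,5,6,7,8
v1: 0,1,2,3,4,5,6,7,8,9,10,11,12,13,14,15
v0: 5,3,3,3,3,3,3,3,3,3,3,3,3,3,3,3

steps = 8; useful = 111; efficiency = 111/128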